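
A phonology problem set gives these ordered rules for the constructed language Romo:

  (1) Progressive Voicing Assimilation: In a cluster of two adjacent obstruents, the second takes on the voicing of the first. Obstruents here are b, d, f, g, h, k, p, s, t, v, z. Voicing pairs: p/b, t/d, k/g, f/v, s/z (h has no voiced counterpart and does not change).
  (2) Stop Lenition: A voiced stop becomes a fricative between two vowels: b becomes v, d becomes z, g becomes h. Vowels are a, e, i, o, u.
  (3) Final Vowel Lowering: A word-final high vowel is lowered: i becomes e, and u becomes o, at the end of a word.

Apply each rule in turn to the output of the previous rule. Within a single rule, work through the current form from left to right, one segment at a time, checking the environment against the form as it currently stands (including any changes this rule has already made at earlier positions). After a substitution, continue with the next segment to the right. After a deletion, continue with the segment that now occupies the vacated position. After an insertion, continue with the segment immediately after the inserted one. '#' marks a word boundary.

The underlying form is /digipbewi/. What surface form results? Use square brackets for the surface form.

(1) Progressive Voicing Assimilation: [digipbewi] → [digippewi]
(2) Stop Lenition: [digippewi] → [dihippewi]
(3) Final Vowel Lowering: [dihippewi] → [dihippewe]

[dihippewe]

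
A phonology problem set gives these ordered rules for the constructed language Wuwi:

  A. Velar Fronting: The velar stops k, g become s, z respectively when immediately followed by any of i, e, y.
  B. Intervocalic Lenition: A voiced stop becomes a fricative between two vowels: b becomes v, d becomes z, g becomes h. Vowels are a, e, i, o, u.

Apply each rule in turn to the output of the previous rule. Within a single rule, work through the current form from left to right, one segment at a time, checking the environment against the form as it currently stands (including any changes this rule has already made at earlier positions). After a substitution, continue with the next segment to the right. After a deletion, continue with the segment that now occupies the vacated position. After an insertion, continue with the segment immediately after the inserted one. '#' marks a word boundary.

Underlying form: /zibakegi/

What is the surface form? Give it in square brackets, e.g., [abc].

[zivasezi]

A Velar Fronting: [zibakegi] → [zibasezi]
B Intervocalic Lenition: [zibasezi] → [zivasezi]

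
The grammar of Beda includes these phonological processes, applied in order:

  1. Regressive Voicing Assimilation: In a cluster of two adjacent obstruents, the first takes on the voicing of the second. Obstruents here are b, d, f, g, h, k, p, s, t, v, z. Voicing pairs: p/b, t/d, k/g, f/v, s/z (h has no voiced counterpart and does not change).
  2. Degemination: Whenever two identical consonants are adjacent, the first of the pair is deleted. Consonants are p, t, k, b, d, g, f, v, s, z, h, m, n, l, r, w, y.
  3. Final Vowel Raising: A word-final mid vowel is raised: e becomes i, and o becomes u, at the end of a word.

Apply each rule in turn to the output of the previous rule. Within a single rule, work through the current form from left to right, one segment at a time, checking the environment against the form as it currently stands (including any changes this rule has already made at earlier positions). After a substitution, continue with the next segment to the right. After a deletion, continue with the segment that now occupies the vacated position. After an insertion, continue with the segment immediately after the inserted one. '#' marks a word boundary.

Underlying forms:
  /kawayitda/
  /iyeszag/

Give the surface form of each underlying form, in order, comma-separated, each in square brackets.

[kawayida], [iyezag]

/kawayitda/:
  1 Regressive Voicing Assimilation: [kawayitda] → [kawayidda]
  2 Degemination: [kawayidda] → [kawayida]
  3 Final Vowel Raising: no change — [kawayida]
/iyeszag/:
  1 Regressive Voicing Assimilation: [iyeszag] → [iyezzag]
  2 Degemination: [iyezzag] → [iyezag]
  3 Final Vowel Raising: no change — [iyezag]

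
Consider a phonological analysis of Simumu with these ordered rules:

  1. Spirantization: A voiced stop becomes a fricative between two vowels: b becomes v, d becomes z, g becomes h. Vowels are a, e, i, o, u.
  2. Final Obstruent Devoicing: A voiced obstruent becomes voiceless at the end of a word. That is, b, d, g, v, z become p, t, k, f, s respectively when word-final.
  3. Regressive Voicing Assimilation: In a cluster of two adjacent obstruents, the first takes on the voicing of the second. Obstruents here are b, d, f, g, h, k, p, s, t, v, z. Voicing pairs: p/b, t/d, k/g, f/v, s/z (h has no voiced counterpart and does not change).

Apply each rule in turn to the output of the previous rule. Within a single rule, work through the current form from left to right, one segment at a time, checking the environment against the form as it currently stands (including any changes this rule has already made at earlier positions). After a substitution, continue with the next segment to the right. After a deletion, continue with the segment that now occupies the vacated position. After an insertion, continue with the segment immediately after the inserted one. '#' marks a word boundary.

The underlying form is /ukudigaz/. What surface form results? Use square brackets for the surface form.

[ukuzihas]

1 Spirantization: [ukudigaz] → [ukuzihaz]
2 Final Obstruent Devoicing: [ukuzihaz] → [ukuzihas]
3 Regressive Voicing Assimilation: no change — [ukuzihas]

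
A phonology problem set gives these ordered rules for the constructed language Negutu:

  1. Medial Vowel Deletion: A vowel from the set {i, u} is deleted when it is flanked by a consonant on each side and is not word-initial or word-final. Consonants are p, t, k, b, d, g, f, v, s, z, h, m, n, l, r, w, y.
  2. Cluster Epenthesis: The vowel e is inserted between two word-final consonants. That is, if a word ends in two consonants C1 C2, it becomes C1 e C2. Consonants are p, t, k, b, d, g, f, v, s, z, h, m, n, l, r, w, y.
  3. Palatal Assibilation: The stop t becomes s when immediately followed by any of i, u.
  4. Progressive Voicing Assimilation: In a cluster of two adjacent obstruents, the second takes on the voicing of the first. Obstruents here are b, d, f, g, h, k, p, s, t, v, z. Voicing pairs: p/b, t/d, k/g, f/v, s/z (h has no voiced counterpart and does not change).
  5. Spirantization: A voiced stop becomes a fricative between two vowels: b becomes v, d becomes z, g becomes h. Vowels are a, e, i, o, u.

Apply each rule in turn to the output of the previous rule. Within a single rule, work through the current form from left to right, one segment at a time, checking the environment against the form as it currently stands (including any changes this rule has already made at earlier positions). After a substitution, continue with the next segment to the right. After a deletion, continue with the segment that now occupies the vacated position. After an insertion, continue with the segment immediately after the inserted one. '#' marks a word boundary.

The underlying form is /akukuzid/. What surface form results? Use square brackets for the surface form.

[akksed]

1 Medial Vowel Deletion: [akukuzid] → [akkzd]
2 Cluster Epenthesis: [akkzd] → [akkzed]
3 Palatal Assibilation: no change — [akkzed]
4 Progressive Voicing Assimilation: [akkzed] → [akksed]
5 Spirantization: no change — [akksed]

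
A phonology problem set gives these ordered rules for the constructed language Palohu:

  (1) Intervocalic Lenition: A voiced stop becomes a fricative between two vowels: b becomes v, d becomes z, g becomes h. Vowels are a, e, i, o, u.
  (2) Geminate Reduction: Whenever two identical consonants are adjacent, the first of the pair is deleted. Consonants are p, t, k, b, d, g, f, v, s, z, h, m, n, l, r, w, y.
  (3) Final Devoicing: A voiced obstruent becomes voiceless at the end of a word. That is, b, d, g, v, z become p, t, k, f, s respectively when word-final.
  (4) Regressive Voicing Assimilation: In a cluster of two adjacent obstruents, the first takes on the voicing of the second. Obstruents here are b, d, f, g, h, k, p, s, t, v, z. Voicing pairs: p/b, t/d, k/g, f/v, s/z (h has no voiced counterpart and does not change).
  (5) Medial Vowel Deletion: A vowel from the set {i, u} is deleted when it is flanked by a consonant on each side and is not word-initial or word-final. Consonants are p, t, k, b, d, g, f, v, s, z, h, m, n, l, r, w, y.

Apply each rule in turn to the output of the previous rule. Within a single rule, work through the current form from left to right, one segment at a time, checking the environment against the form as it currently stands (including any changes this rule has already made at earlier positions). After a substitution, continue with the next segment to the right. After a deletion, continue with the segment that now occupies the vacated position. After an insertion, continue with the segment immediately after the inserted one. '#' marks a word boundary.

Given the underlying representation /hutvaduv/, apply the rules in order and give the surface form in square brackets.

[hdvazf]

(1) Intervocalic Lenition: [hutvaduv] → [hutvazuv]
(2) Geminate Reduction: no change — [hutvazuv]
(3) Final Devoicing: [hutvazuv] → [hutvazuf]
(4) Regressive Voicing Assimilation: [hutvazuf] → [hudvazuf]
(5) Medial Vowel Deletion: [hudvazuf] → [hdvazf]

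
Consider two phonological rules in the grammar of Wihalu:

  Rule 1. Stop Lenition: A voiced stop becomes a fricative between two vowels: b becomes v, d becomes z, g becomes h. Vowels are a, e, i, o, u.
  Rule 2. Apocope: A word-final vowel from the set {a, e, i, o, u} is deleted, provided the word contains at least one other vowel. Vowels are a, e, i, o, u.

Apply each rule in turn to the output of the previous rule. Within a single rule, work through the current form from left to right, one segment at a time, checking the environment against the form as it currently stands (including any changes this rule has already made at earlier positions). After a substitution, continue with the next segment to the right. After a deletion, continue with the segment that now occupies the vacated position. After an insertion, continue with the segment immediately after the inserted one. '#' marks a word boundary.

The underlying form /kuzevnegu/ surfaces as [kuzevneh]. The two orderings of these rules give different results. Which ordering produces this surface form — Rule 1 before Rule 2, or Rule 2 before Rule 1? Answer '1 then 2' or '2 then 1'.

Order 1 then 2:
  1 Stop Lenition: [kuzevnegu] → [kuzevnehu]
  2 Apocope: [kuzevnehu] → [kuzevneh]
  result: [kuzevneh]
Order 2 then 1:
  2 Apocope: [kuzevnegu] → [kuzevneg]
  1 Stop Lenition: no change — [kuzevneg]
  result: [kuzevneg]

1 then 2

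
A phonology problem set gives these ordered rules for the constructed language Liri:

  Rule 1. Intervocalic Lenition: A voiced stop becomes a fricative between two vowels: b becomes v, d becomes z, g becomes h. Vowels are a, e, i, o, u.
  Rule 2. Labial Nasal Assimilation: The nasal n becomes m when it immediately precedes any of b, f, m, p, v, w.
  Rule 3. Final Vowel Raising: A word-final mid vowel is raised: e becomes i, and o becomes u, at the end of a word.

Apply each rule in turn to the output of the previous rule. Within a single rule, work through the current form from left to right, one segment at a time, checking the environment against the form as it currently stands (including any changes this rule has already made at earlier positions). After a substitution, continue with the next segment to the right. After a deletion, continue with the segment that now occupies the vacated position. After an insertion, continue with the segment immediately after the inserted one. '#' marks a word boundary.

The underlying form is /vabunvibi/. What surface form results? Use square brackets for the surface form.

[vavumvivi]

Rule 1 Intervocalic Lenition: [vabunvibi] → [vavunvivi]
Rule 2 Labial Nasal Assimilation: [vavunvivi] → [vavumvivi]
Rule 3 Final Vowel Raising: no change — [vavumvivi]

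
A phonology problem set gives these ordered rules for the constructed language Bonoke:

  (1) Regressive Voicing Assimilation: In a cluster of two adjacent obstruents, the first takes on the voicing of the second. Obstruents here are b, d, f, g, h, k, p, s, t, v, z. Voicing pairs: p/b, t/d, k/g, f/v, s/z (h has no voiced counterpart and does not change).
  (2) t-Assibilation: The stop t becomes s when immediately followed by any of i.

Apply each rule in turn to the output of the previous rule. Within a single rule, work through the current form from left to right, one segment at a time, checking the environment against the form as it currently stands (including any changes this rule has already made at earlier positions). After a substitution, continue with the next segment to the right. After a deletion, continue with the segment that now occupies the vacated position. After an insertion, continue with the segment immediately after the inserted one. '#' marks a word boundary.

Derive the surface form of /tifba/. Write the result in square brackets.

(1) Regressive Voicing Assimilation: [tifba] → [tivba]
(2) t-Assibilation: [tivba] → [sivba]

[sivba]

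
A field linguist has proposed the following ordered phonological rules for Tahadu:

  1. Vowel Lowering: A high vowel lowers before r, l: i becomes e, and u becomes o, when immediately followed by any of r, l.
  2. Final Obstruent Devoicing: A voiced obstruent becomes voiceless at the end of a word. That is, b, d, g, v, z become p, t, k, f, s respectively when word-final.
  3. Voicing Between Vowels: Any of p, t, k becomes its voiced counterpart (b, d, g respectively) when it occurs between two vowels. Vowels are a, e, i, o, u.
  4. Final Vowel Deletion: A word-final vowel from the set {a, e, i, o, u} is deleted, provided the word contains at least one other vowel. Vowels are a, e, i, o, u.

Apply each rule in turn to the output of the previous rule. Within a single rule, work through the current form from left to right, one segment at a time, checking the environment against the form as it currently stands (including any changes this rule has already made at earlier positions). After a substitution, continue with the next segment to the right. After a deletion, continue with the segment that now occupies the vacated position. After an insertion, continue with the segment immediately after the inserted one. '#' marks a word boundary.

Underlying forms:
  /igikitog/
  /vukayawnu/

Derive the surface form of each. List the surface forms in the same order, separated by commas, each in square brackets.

/igikitog/:
  1 Vowel Lowering: no change — [igikitog]
  2 Final Obstruent Devoicing: [igikitog] → [igikitok]
  3 Voicing Between Vowels: [igikitok] → [igigidok]
  4 Final Vowel Deletion: no change — [igigidok]
/vukayawnu/:
  1 Vowel Lowering: no change — [vukayawnu]
  2 Final Obstruent Devoicing: no change — [vukayawnu]
  3 Voicing Between Vowels: [vukayawnu] → [vugayawnu]
  4 Final Vowel Deletion: [vugayawnu] → [vugayawn]

[igigidok], [vugayawn]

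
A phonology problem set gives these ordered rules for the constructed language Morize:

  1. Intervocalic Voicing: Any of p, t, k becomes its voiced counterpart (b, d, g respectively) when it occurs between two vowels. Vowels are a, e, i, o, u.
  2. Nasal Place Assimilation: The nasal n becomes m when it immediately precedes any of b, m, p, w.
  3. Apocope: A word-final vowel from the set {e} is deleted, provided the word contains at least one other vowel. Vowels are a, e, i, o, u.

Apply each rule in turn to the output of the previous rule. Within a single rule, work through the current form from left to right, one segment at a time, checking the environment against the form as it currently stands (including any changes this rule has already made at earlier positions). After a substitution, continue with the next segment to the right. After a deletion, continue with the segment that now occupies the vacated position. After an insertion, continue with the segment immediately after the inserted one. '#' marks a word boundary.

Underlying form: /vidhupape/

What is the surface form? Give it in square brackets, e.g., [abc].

[vidhubab]

1 Intervocalic Voicing: [vidhupape] → [vidhubabe]
2 Nasal Place Assimilation: no change — [vidhubabe]
3 Apocope: [vidhubabe] → [vidhubab]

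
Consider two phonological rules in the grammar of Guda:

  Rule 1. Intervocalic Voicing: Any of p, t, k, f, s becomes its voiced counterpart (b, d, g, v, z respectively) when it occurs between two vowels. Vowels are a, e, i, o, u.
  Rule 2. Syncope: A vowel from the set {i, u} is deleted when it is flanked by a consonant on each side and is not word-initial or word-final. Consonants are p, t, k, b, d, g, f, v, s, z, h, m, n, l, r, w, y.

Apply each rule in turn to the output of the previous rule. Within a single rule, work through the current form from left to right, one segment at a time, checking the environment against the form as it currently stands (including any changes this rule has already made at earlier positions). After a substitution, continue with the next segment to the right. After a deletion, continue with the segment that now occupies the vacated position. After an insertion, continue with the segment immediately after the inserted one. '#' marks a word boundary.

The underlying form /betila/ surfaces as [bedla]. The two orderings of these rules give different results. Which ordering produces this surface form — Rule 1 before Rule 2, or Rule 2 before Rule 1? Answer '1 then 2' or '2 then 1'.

1 then 2

Order 1 then 2:
  1 Intervocalic Voicing: [betila] → [bedila]
  2 Syncope: [bedila] → [bedla]
  result: [bedla]
Order 2 then 1:
  2 Syncope: [betila] → [betla]
  1 Intervocalic Voicing: no change — [betla]
  result: [betla]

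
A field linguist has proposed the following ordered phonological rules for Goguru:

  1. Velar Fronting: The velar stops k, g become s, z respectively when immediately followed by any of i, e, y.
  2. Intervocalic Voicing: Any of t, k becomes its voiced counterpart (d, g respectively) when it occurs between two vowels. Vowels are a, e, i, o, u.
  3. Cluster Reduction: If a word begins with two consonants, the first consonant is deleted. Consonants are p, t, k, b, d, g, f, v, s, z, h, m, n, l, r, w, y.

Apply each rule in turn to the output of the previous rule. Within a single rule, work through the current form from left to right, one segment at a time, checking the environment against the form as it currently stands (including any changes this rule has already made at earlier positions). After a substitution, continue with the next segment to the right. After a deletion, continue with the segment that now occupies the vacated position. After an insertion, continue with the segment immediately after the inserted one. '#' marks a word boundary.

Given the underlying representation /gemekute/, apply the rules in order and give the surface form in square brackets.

1 Velar Fronting: [gemekute] → [zemekute]
2 Intervocalic Voicing: [zemekute] → [zemegude]
3 Cluster Reduction: no change — [zemegude]

[zemegude]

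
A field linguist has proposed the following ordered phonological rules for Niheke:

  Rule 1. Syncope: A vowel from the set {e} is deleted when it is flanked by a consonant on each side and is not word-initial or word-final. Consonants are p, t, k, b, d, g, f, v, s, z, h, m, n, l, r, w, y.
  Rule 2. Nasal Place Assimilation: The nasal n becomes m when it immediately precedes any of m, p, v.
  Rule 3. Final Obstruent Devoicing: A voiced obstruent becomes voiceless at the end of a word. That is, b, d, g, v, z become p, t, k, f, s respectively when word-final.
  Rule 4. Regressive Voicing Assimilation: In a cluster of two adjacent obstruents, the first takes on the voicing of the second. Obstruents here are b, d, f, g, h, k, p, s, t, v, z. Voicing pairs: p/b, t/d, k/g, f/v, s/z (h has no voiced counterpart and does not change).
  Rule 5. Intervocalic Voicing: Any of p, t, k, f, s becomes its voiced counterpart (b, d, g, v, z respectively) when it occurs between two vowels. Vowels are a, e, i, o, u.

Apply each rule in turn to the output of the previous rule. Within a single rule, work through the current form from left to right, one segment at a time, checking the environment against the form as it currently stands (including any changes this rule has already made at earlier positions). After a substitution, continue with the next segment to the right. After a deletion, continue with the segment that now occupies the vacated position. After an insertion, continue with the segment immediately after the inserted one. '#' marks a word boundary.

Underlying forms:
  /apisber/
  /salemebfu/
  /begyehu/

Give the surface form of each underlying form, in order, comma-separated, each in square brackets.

[abizbr], [salmpfu], [bgyhu]

/apisber/:
  Rule 1 Syncope: [apisber] → [apisbr]
  Rule 2 Nasal Place Assimilation: no change — [apisbr]
  Rule 3 Final Obstruent Devoicing: no change — [apisbr]
  Rule 4 Regressive Voicing Assimilation: [apisbr] → [apizbr]
  Rule 5 Intervocalic Voicing: [apizbr] → [abizbr]
/salemebfu/:
  Rule 1 Syncope: [salemebfu] → [salmbfu]
  Rule 2 Nasal Place Assimilation: no change — [salmbfu]
  Rule 3 Final Obstruent Devoicing: no change — [salmbfu]
  Rule 4 Regressive Voicing Assimilation: [salmbfu] → [salmpfu]
  Rule 5 Intervocalic Voicing: no change — [salmpfu]
/begyehu/:
  Rule 1 Syncope: [begyehu] → [bgyhu]
  Rule 2 Nasal Place Assimilation: no change — [bgyhu]
  Rule 3 Final Obstruent Devoicing: no change — [bgyhu]
  Rule 4 Regressive Voicing Assimilation: no change — [bgyhu]
  Rule 5 Intervocalic Voicing: no change — [bgyhu]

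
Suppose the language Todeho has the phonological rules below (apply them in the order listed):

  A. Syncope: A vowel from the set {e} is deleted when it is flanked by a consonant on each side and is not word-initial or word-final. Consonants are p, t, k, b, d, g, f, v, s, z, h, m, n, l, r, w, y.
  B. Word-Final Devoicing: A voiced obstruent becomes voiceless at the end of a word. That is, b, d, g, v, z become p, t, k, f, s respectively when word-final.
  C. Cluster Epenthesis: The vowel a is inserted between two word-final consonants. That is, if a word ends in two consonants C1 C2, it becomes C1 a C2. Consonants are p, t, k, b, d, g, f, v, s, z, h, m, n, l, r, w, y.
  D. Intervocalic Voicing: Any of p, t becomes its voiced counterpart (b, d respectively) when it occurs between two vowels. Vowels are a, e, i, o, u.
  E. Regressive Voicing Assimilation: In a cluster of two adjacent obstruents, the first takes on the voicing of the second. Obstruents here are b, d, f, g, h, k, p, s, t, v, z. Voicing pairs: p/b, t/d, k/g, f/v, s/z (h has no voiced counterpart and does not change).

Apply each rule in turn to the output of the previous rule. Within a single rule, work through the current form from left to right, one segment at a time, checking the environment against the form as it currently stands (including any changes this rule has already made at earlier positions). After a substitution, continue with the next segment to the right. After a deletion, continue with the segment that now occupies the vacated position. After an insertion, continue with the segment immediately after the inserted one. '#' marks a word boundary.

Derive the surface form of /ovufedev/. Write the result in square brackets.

[ovuvdaf]

A Syncope: [ovufedev] → [ovufdv]
B Word-Final Devoicing: [ovufdv] → [ovufdf]
C Cluster Epenthesis: [ovufdf] → [ovufdaf]
D Intervocalic Voicing: no change — [ovufdaf]
E Regressive Voicing Assimilation: [ovufdaf] → [ovuvdaf]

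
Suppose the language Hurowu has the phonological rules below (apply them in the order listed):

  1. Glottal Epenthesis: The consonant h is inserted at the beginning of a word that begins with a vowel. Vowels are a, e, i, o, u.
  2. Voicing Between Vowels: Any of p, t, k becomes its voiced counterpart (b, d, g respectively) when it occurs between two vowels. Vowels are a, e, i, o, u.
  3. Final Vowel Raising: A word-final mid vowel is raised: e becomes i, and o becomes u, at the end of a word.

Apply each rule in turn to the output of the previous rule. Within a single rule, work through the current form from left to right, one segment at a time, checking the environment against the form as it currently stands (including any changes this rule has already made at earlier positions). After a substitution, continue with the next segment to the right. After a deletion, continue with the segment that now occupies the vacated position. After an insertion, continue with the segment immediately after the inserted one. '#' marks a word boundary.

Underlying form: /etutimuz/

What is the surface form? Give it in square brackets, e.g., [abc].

1 Glottal Epenthesis: [etutimuz] → [hetutimuz]
2 Voicing Between Vowels: [hetutimuz] → [hedudimuz]
3 Final Vowel Raising: no change — [hedudimuz]

[hedudimuz]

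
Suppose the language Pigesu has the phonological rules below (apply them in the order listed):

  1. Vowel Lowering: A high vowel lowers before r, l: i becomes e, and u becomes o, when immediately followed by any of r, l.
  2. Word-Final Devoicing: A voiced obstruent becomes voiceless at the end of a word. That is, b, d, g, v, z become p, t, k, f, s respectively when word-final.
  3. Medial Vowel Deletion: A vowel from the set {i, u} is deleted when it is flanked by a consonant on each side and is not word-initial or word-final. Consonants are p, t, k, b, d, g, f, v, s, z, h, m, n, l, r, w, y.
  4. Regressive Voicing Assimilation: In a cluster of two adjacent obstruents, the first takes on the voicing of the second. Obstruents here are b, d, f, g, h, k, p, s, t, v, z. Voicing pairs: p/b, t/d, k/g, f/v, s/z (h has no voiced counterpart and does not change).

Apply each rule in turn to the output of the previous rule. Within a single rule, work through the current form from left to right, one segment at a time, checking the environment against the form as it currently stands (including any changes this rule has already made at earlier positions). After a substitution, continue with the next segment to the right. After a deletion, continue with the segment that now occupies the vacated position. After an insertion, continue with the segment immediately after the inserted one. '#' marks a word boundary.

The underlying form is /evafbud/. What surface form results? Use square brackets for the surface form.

1 Vowel Lowering: no change — [evafbud]
2 Word-Final Devoicing: [evafbud] → [evafbut]
3 Medial Vowel Deletion: [evafbut] → [evafbt]
4 Regressive Voicing Assimilation: [evafbt] → [evavpt]

[evavpt]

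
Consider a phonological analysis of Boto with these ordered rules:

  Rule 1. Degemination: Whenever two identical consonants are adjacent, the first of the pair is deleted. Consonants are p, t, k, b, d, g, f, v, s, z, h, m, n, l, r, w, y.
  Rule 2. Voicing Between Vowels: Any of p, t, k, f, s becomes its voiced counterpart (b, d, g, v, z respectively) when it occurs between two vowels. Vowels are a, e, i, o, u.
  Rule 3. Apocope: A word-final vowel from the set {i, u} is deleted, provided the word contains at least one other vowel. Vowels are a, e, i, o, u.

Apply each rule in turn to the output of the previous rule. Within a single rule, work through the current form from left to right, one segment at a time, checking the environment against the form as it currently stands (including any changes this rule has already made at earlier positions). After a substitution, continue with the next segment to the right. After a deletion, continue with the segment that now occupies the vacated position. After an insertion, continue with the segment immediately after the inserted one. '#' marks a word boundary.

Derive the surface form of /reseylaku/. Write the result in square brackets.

Rule 1 Degemination: no change — [reseylaku]
Rule 2 Voicing Between Vowels: [reseylaku] → [rezeylagu]
Rule 3 Apocope: [rezeylagu] → [rezeylag]

[rezeylag]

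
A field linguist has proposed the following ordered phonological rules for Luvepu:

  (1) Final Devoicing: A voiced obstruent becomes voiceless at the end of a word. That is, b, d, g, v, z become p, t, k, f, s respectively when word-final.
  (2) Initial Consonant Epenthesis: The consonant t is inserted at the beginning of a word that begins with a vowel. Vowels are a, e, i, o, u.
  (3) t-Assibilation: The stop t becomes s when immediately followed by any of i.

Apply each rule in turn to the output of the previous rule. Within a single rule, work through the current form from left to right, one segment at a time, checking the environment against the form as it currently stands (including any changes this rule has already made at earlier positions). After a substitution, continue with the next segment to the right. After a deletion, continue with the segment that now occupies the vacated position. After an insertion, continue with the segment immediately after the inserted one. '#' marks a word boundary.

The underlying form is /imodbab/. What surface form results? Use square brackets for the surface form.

(1) Final Devoicing: [imodbab] → [imodbap]
(2) Initial Consonant Epenthesis: [imodbap] → [timodbap]
(3) t-Assibilation: [timodbap] → [simodbap]

[simodbap]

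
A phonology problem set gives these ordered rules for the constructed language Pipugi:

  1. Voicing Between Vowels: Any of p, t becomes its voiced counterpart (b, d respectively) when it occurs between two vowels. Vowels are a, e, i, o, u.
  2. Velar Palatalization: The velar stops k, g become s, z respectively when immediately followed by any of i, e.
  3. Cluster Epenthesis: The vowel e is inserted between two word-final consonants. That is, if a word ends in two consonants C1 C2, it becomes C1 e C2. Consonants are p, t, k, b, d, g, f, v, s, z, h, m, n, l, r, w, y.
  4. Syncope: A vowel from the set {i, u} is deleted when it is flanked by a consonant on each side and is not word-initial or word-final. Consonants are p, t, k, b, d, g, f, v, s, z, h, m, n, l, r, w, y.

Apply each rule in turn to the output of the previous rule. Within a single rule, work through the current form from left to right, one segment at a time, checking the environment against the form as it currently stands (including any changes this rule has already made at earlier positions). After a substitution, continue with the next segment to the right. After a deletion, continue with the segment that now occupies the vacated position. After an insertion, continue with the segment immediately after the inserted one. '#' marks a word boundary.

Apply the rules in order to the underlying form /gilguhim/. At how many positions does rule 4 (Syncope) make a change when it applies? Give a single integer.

3

1 Voicing Between Vowels: no change — [gilguhim]
2 Velar Palatalization: [gilguhim] → [zilguhim]
3 Cluster Epenthesis: no change — [zilguhim]
4 Syncope: [zilguhim] → [zlghm]
Rule 4 changed 3 position(s).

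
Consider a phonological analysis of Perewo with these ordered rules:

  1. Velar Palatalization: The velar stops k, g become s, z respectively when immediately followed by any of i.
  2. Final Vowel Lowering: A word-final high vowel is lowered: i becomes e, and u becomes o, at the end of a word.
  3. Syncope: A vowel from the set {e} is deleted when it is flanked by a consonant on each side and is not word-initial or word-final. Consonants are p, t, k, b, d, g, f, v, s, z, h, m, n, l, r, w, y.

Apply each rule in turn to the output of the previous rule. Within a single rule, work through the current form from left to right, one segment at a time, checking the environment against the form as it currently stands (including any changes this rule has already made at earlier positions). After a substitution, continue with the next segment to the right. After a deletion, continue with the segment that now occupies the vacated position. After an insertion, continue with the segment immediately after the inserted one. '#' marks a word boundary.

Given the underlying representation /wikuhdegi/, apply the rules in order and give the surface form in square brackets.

[wikuhdze]

1 Velar Palatalization: [wikuhdegi] → [wikuhdezi]
2 Final Vowel Lowering: [wikuhdezi] → [wikuhdeze]
3 Syncope: [wikuhdeze] → [wikuhdze]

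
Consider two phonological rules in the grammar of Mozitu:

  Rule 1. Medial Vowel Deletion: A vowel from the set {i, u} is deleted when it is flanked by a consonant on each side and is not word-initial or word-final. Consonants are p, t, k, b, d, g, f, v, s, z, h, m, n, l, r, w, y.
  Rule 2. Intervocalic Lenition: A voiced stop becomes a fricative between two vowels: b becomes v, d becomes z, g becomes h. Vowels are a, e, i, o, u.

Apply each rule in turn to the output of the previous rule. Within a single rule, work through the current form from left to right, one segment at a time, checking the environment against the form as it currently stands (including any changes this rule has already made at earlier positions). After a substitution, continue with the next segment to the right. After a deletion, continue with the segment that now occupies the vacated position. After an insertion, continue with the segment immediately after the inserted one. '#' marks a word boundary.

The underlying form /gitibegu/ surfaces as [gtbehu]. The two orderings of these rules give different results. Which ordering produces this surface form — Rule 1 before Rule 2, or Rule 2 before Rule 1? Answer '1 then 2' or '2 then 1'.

1 then 2

Order 1 then 2:
  1 Medial Vowel Deletion: [gitibegu] → [gtbegu]
  2 Intervocalic Lenition: [gtbegu] → [gtbehu]
  result: [gtbehu]
Order 2 then 1:
  2 Intervocalic Lenition: [gitibegu] → [gitivehu]
  1 Medial Vowel Deletion: [gitivehu] → [gtvehu]
  result: [gtvehu]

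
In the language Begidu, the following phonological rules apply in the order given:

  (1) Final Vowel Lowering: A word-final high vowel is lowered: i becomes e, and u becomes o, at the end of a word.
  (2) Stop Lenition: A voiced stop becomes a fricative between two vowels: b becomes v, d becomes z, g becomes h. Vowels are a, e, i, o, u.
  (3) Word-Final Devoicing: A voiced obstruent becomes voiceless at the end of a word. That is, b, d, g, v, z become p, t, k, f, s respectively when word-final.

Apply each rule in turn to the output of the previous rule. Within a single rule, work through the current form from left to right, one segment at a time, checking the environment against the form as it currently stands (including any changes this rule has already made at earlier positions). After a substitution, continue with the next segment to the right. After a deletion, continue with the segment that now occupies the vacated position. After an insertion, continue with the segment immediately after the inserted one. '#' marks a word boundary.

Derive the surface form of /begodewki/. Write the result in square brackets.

(1) Final Vowel Lowering: [begodewki] → [begodewke]
(2) Stop Lenition: [begodewke] → [behozewke]
(3) Word-Final Devoicing: no change — [behozewke]

[behozewke]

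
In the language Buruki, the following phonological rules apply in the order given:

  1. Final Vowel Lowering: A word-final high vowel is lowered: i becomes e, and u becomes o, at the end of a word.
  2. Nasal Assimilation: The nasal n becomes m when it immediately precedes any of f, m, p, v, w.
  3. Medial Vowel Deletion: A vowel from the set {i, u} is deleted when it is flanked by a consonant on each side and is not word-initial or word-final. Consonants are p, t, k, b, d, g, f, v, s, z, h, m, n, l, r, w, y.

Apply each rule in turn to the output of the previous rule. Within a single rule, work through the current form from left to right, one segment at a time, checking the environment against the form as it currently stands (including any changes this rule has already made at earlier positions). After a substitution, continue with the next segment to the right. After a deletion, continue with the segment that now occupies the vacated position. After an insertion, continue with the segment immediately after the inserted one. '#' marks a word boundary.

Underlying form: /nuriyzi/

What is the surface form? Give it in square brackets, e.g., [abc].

[nryze]

1 Final Vowel Lowering: [nuriyzi] → [nuriyze]
2 Nasal Assimilation: no change — [nuriyze]
3 Medial Vowel Deletion: [nuriyze] → [nryze]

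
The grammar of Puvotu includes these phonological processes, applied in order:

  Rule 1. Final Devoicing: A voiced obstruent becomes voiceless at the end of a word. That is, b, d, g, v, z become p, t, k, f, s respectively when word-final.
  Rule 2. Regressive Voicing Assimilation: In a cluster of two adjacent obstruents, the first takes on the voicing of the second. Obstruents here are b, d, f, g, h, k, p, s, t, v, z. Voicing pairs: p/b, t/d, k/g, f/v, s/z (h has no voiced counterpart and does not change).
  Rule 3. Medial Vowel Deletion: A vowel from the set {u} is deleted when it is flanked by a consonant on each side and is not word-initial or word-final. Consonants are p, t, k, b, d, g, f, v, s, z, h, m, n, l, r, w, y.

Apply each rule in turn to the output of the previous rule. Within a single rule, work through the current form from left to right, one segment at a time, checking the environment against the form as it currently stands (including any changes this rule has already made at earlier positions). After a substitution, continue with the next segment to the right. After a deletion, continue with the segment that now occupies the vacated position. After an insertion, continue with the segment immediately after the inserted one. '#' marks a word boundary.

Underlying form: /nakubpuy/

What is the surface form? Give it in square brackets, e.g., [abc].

[nakppy]

Rule 1 Final Devoicing: no change — [nakubpuy]
Rule 2 Regressive Voicing Assimilation: [nakubpuy] → [nakuppuy]
Rule 3 Medial Vowel Deletion: [nakuppuy] → [nakppy]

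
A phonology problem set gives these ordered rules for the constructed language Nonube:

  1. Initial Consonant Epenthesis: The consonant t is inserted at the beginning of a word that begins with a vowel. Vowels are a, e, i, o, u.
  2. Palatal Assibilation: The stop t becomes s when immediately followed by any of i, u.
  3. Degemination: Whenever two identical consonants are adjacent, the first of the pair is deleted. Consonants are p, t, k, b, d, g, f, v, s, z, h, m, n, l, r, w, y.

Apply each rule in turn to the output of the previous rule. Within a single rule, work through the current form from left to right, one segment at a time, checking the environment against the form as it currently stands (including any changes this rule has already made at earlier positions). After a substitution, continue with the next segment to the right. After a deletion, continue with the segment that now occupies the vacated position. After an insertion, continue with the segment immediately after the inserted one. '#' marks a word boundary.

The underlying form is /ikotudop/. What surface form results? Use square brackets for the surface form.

1 Initial Consonant Epenthesis: [ikotudop] → [tikotudop]
2 Palatal Assibilation: [tikotudop] → [sikosudop]
3 Degemination: no change — [sikosudop]

[sikosudop]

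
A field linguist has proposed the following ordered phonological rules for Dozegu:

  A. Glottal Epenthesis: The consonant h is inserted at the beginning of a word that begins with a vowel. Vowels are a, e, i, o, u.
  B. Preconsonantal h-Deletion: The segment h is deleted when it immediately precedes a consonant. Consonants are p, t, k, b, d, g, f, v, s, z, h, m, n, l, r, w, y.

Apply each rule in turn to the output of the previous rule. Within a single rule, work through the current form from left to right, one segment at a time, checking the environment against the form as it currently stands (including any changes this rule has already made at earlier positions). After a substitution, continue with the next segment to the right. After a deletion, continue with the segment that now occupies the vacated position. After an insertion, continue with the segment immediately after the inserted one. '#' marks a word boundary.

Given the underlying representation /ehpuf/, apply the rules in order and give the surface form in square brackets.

[hepuf]

A Glottal Epenthesis: [ehpuf] → [hehpuf]
B Preconsonantal h-Deletion: [hehpuf] → [hepuf]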